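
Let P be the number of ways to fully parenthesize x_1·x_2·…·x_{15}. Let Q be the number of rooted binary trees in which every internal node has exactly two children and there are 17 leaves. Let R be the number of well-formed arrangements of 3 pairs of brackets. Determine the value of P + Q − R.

Ways to associate a product of 15 factors correspond to binary trees on 15 leaves, so the count is C_14. So P = C_14 = 2674440.
Full binary trees with 17 leaves have 17−1 = 16 internal nodes, so there are C_16 of them. So Q = C_16 = 35357670.
A balanced arrangement of 3 bracket pairs is a Dyck word of semilength 3, so the count is C_3. So R = C_3 = 5.
P + Q − R = 2674440 + 35357670 − 5 = 38032105.

38032105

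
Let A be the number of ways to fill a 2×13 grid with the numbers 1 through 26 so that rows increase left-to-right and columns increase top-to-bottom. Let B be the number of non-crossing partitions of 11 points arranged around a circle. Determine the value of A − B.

By the hook-length formula (or a Dyck-path bijection), SYT of shape 2×13 number C_13. So A = C_13 = 742900.
The non-crossing partitions of [11] form a lattice of size C_11. So B = C_11 = 58786.
A − B = 742900 − 58786 = 684114.

684114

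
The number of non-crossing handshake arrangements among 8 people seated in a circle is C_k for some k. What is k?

Non-crossing handshake pairings of 2n people are counted by C_n; 8 people gives n = 4.

4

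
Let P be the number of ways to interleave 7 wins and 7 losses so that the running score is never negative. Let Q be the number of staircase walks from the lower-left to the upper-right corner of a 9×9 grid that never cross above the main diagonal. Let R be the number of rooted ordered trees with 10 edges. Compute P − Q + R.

12363

Reading a vote for the leader as '(' and for the other as ')' turns such a sequence into a balanced string of 7 pairs, so the count is C_7. So P = C_7 = 429.
Monotone paths in an n×n grid that stay weakly below the diagonal are counted by C_n; here n = 9. So Q = C_9 = 4862.
Rooted ordered trees with n edges are counted by C_n; here n = 10. So R = C_10 = 16796.
P − Q + R = 429 − 4862 + 16796 = 12363.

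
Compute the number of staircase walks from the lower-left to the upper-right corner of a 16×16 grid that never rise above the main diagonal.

35357670

Sub-diagonal monotone paths from (0,0) to (16,16) biject with Dyck paths of semilength 16, giving C_16.
C_16 = C(32,16)/17 = 601080390/17 = 35357670.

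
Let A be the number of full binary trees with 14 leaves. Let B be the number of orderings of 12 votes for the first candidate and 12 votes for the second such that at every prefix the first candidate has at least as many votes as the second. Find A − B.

534888

A full binary tree with L leaves has L−1 internal nodes and is counted by C_{L−1}; L = 14 gives C_13. So A = C_13 = 742900.
Reading a vote for the leader as '(' and for the other as ')' turns such a sequence into a balanced string of 12 pairs, so the count is C_12. So B = C_12 = 208012.
A − B = 742900 − 208012 = 534888.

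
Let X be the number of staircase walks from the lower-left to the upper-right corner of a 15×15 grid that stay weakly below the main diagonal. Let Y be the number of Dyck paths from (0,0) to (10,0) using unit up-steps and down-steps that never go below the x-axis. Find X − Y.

Monotone paths in an n×n grid that stay weakly below the diagonal are counted by C_n; here n = 15. So X = C_15 = 9694845.
A Dyck path with 5 up-steps and 5 down-steps has semilength 5, so there are C_5 of them. So Y = C_5 = 42.
X − Y = 9694845 − 42 = 9694803.

9694803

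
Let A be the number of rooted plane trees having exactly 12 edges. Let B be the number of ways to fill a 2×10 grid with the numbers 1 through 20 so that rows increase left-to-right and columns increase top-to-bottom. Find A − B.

191216

Rooted ordered trees with n edges are counted by C_n; here n = 12. So A = C_12 = 208012.
By the hook-length formula (or a Dyck-path bijection), SYT of shape 2×10 number C_10. So B = C_10 = 16796.
A − B = 208012 − 16796 = 191216.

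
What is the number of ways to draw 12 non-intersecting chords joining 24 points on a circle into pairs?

Non-crossing perfect matchings of 2n points on a circle are counted by C_n; with 24 points, n = 12.
C_12 = 208012.

208012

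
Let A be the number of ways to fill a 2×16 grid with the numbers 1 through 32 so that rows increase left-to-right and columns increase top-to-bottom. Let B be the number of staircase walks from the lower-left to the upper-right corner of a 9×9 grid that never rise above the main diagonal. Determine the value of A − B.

Standard Young tableaux of shape 2×n are counted by C_n; here n = 16. So A = C_16 = 35357670.
Monotone paths in an n×n grid that stay weakly below the diagonal are counted by C_n; here n = 9. So B = C_9 = 4862.
A − B = 35357670 − 4862 = 35352808.

35352808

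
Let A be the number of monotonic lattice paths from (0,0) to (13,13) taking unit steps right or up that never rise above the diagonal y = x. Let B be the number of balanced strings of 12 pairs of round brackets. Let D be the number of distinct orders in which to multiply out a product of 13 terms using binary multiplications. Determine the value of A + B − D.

Sub-diagonal monotone paths from (0,0) to (13,13) biject with Dyck paths of semilength 13, giving C_13. So A = C_13 = 742900.
With 12 pairs the number of balanced bracket strings is the Catalan number C_12. So B = C_12 = 208012.
Parenthesizations of m factors correspond to full binary trees with m leaves, counted by C_{m−1}; m = 13 gives C_12. So D = C_12 = 208012.
A + B − D = 742900 + 208012 − 208012 = 742900.

742900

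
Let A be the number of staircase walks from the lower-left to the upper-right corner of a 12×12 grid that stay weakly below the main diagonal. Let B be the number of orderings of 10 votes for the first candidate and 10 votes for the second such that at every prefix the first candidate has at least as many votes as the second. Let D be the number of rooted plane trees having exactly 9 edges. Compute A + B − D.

219946

Monotone paths in an n×n grid that stay weakly below the diagonal are counted by C_n; here n = 12. So A = C_12 = 208012.
Ballot sequences with n votes each where one side never trails are Dyck words, counted by C_n; here n = 10. So B = C_10 = 16796.
Rooted ordered trees with n edges are counted by C_n; here n = 9. So D = C_9 = 4862.
A + B − D = 208012 + 16796 − 4862 = 219946.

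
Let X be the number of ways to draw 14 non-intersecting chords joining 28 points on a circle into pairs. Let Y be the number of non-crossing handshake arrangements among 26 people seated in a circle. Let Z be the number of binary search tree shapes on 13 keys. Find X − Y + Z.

2674440

Non-crossing perfect matchings of 2n points on a circle are counted by C_n; with 28 points, n = 14. So X = C_14 = 2674440.
With 26 = 2·13 people, non-crossing handshake pairings are non-crossing perfect matchings on a circle, counted by C_13. So Y = C_13 = 742900.
Binary trees (left/right distinguished) on n nodes are counted by C_n; here n = 13. So Z = C_13 = 742900.
X − Y + Z = 2674440 − 742900 + 742900 = 2674440.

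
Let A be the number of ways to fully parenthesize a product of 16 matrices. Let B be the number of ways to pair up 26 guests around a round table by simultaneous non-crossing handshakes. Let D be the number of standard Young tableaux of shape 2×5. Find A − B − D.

Ways to associate a product of 16 factors correspond to binary trees on 16 leaves, so the count is C_15. So A = C_15 = 9694845.
Non-crossing handshake pairings of 2n people are counted by C_n; 26 people gives n = 13. So B = C_13 = 742900.
Standard Young tableaux of shape 2×n are counted by C_n; here n = 5. So D = C_5 = 42.
A − B − D = 9694845 − 742900 − 42 = 8951903.

8951903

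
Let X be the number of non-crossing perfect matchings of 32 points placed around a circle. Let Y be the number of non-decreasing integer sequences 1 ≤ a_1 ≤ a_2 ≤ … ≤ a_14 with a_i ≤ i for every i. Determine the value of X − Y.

Non-crossing perfect matchings of 2n points on a circle are counted by C_n; with 32 points, n = 16. So X = C_16 = 35357670.
Such sub-staircase sequences of length n are counted by C_n; here n = 14. So Y = C_14 = 2674440.
X − Y = 35357670 − 2674440 = 32683230.

32683230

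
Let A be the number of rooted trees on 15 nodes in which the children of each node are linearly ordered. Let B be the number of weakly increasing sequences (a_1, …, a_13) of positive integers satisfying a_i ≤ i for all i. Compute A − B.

Rooted ordered (plane) trees on m nodes have m−1 edges and are counted by C_{m−1}; m = 15 gives C_14. So A = C_14 = 2674440.
Such sub-staircase sequences of length n are counted by C_n; here n = 13. So B = C_13 = 742900.
A − B = 2674440 − 742900 = 1931540.

1931540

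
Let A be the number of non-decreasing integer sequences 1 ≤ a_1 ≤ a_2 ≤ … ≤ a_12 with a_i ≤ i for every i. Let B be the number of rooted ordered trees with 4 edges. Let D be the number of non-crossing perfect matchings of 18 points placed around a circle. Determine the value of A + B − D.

203164

Such sub-staircase sequences of length n are counted by C_n; here n = 12. So A = C_12 = 208012.
A rooted plane tree with 4 edges has 5 nodes, and the count is C_4. So B = C_4 = 14.
Non-crossing perfect matchings of 2n points on a circle are counted by C_n; with 18 points, n = 9. So D = C_9 = 4862.
A + B − D = 208012 + 14 − 4862 = 203164.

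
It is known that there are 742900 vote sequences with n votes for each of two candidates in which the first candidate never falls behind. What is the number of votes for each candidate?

Such ballot sequences with n votes each are counted by C_n, and C_13 = 742900.

13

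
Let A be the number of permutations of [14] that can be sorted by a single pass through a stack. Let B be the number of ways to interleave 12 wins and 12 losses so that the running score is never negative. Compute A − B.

2466428

Stack-sortable permutations are exactly the 231-avoiding ones, counted by C_n; here n = 14. So A = C_14 = 2674440.
Reading a vote for the leader as '(' and for the other as ')' turns such a sequence into a balanced string of 12 pairs, so the count is C_12. So B = C_12 = 208012.
A − B = 2674440 − 208012 = 2466428.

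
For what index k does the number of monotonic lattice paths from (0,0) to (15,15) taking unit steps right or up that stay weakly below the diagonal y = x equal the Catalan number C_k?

Sub-diagonal monotone paths from (0,0) to (15,15) biject with Dyck paths of semilength 15, giving C_15.

15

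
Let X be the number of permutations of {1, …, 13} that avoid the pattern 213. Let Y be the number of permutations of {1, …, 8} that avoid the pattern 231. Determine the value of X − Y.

741470

For any fixed pattern of length 3, the pattern-avoiding permutations of [13] number C_13. So X = C_13 = 742900.
For any fixed pattern of length 3, the pattern-avoiding permutations of [8] number C_8. So Y = C_8 = 1430.
X − Y = 742900 − 1430 = 741470.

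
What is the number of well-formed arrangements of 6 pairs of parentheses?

With 6 pairs the number of balanced bracket strings is the Catalan number C_6.
C_6 = 132.

132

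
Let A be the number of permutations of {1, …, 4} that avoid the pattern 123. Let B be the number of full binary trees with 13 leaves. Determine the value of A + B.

208026

Permutations of [n] avoiding any single length-3 pattern are counted by C_n; here n = 4. So A = C_4 = 14.
A full binary tree with L leaves has L−1 internal nodes and is counted by C_{L−1}; L = 13 gives C_12. So B = C_12 = 208012.
A + B = 14 + 208012 = 208026.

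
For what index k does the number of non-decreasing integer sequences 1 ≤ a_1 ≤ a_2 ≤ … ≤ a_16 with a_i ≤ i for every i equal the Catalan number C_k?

Weakly increasing sequences with a_i ≤ i biject with Dyck paths of semilength 16, so there are C_16.

16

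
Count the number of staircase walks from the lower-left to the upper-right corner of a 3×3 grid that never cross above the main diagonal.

Monotone paths in an n×n grid that stay weakly below the diagonal are counted by C_n; here n = 3.
C_3 = 5.

5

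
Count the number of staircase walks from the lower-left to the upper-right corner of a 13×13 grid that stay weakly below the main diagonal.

Sub-diagonal monotone paths from (0,0) to (13,13) biject with Dyck paths of semilength 13, giving C_13.
C_13 = C(26,13)/14 = 10400600/14 = 742900.

742900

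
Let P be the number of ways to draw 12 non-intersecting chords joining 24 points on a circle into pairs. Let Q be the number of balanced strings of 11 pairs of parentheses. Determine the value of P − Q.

149226

Pairing 24 circle points by 12 non-crossing chords gives C_12 matchings. So P = C_12 = 208012.
With 11 pairs the number of balanced bracket strings is the Catalan number C_11. So Q = C_11 = 58786.
P − Q = 208012 − 58786 = 149226.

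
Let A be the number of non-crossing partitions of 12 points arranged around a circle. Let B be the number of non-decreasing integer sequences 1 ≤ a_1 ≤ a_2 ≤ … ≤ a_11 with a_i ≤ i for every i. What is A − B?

149226

Non-crossing partitions of an n-element set are counted by C_n; here n = 12. So A = C_12 = 208012.
Weakly increasing sequences with a_i ≤ i biject with Dyck paths of semilength 11, so there are C_11. So B = C_11 = 58786.
A − B = 208012 − 58786 = 149226.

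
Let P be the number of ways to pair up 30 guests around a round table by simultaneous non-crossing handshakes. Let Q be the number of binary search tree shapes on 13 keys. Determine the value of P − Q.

8951945

With 30 = 2·15 people, non-crossing handshake pairings are non-crossing perfect matchings on a circle, counted by C_15. So P = C_15 = 9694845.
Rooted binary trees with 13 nodes (each child slot possibly empty) number C_13. So Q = C_13 = 742900.
P − Q = 9694845 − 742900 = 8951945.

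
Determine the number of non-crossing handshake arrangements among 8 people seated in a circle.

With 8 = 2·4 people, non-crossing handshake pairings are non-crossing perfect matchings on a circle, counted by C_4.
C_4 = C_3 · 2(2·3+1)/(3+2) = 5 · 14/5 = 14.

14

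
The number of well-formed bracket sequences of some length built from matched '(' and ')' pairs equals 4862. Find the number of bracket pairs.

Balanced strings of n bracket-pairs are counted by C_n; 4862 = C_9.

9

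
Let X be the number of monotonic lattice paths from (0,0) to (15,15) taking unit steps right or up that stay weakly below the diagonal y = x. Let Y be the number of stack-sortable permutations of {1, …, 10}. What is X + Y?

Monotone paths in an n×n grid that stay weakly below the diagonal are counted by C_n; here n = 15. So X = C_15 = 9694845.
Stack-sortable permutations are exactly the 231-avoiding ones, counted by C_n; here n = 10. So Y = C_10 = 16796.
X + Y = 9694845 + 16796 = 9711641.

9711641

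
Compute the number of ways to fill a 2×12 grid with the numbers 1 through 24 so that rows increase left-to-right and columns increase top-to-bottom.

208012

By the hook-length formula (or a Dyck-path bijection), SYT of shape 2×12 number C_12.
C_12 = C_11 · 2(2·11+1)/(11+2) = 58786 · 46/13 = 208012.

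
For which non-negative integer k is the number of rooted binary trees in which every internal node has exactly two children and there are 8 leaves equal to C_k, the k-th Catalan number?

A full binary tree with L leaves has L−1 internal nodes and is counted by C_{L−1}; L = 8 gives C_7.

7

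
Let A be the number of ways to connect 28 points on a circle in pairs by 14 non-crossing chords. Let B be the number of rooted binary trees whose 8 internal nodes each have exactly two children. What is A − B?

2673010

Non-crossing perfect matchings of 2n points on a circle are counted by C_n; with 28 points, n = 14. So A = C_14 = 2674440.
Full binary trees with n internal nodes are counted by C_n; here n = 8. So B = C_8 = 1430.
A − B = 2674440 − 1430 = 2673010.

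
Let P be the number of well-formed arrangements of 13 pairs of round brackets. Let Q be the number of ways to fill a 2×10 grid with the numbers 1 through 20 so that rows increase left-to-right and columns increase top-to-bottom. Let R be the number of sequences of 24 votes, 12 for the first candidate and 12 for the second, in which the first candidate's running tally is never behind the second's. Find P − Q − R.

518092

With 13 pairs the number of balanced bracket strings is the Catalan number C_13. So P = C_13 = 742900.
By the hook-length formula (or a Dyck-path bijection), SYT of shape 2×10 number C_10. So Q = C_10 = 16796.
Reading a vote for the leader as '(' and for the other as ')' turns such a sequence into a balanced string of 12 pairs, so the count is C_12. So R = C_12 = 208012.
P − Q − R = 742900 − 16796 − 208012 = 518092.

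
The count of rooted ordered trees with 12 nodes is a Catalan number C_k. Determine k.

11

A rooted plane tree on 12 nodes has 11 edges, and such trees are counted by C_11.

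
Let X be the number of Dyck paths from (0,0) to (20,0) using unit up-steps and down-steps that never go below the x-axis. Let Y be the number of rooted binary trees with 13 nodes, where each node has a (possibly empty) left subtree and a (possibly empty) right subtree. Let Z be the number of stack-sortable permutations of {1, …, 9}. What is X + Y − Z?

754834

A Dyck path with 10 up-steps and 10 down-steps has semilength 10, so there are C_10 of them. So X = C_10 = 16796.
Rooted binary trees with 13 nodes (each child slot possibly empty) number C_13. So Y = C_13 = 742900.
By Knuth's characterisation, the stack-sortable permutations of length 9 are the 231-avoiders, numbering C_9. So Z = C_9 = 4862.
X + Y − Z = 16796 + 742900 − 4862 = 754834.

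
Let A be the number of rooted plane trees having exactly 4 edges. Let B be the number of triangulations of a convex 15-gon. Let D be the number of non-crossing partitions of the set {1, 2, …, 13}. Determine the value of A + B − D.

Rooted ordered trees with n edges are counted by C_n; here n = 4. So A = C_4 = 14.
A convex 15-gon is triangulated into 13 triangles, and the number of such triangulations is the Catalan number C_{15−2} = C_13. So B = C_13 = 742900.
The non-crossing partitions of [13] form a lattice of size C_13. So D = C_13 = 742900.
A + B − D = 14 + 742900 − 742900 = 14.

14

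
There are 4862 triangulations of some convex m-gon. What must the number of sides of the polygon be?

11

Triangulations of a convex m-gon are counted by C_{m−2}. Since C_9 = 4862, the index is 9.
So m − 2 = 9, giving m = 11 sides.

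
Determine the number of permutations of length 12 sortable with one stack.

By Knuth's characterisation, the stack-sortable permutations of length 12 are the 231-avoiders, numbering C_12.
C_12 = 208012.

208012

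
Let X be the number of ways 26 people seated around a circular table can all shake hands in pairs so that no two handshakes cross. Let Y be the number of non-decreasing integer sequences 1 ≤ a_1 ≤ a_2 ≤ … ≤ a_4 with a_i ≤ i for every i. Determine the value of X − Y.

742886

Non-crossing handshake pairings of 2n people are counted by C_n; 26 people gives n = 13. So X = C_13 = 742900.
Such sub-staircase sequences of length n are counted by C_n; here n = 4. So Y = C_4 = 14.
X − Y = 742900 − 14 = 742886.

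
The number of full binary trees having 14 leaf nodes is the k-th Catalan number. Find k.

Full binary trees with 14 leaves have 14−1 = 13 internal nodes, so there are C_13 of them.

13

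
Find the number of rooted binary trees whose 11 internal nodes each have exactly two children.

58786

The number of full binary trees on 11 internal nodes is the Catalan number C_11.
C_11 = C(22,11)/12 = 705432/12 = 58786.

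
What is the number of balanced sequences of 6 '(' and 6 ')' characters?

A balanced arrangement of 6 bracket pairs is a Dyck word of semilength 6, so the count is C_6.
C_6 = C_5 · 2(2·5+1)/(5+2) = 42 · 22/7 = 132.

132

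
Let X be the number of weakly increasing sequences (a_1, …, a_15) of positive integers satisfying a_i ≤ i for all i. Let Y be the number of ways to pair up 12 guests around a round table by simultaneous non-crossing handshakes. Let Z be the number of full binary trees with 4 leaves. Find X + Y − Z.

9694972

Such sub-staircase sequences of length n are counted by C_n; here n = 15. So X = C_15 = 9694845.
With 12 = 2·6 people, non-crossing handshake pairings are non-crossing perfect matchings on a circle, counted by C_6. So Y = C_6 = 132.
Full binary trees with 4 leaves have 4−1 = 3 internal nodes, so there are C_3 of them. So Z = C_3 = 5.
X + Y − Z = 9694845 + 132 − 5 = 9694972.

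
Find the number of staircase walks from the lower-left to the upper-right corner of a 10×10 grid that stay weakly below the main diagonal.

Sub-diagonal monotone paths from (0,0) to (10,10) biject with Dyck paths of semilength 10, giving C_10.
C_10 = 16796.

16796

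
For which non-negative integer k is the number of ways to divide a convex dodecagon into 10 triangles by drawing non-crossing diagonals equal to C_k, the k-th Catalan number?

Triangulations of a convex m-gon are counted by C_{m−2}; with m = 12 this is C_10.

10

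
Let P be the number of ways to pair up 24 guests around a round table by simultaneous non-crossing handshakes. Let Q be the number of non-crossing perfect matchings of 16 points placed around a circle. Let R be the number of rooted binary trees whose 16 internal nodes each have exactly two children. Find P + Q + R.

35567112

With 24 = 2·12 people, non-crossing handshake pairings are non-crossing perfect matchings on a circle, counted by C_12. So P = C_12 = 208012.
Non-crossing perfect matchings of 2n points on a circle are counted by C_n; with 16 points, n = 8. So Q = C_8 = 1430.
Full binary trees with n internal nodes are counted by C_n; here n = 16. So R = C_16 = 35357670.
P + Q + R = 208012 + 1430 + 35357670 = 35567112.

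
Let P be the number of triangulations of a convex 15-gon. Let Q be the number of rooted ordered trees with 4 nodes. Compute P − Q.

742895

A convex 15-gon is triangulated into 13 triangles, and the number of such triangulations is the Catalan number C_{15−2} = C_13. So P = C_13 = 742900.
Rooted ordered (plane) trees on m nodes have m−1 edges and are counted by C_{m−1}; m = 4 gives C_3. So Q = C_3 = 5.
P − Q = 742900 − 5 = 742895.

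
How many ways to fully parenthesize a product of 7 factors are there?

132

Ways to associate a product of 7 factors correspond to binary trees on 7 leaves, so the count is C_6.
C_6 = C(12,6)/7 = 924/7 = 132.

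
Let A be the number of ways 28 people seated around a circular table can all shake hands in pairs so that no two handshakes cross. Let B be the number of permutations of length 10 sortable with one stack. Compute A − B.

Non-crossing handshake pairings of 2n people are counted by C_n; 28 people gives n = 14. So A = C_14 = 2674440.
Stack-sortable permutations are exactly the 231-avoiding ones, counted by C_n; here n = 10. So B = C_10 = 16796.
A − B = 2674440 − 16796 = 2657644.

2657644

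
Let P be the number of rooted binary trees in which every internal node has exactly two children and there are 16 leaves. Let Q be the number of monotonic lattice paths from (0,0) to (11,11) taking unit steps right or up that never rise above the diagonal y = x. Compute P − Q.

Full binary trees with 16 leaves have 16−1 = 15 internal nodes, so there are C_15 of them. So P = C_15 = 9694845.
Sub-diagonal monotone paths from (0,0) to (11,11) biject with Dyck paths of semilength 11, giving C_11. So Q = C_11 = 58786.
P − Q = 9694845 − 58786 = 9636059.

9636059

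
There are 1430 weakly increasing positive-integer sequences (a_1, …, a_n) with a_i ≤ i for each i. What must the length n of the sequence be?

Such sub-staircase sequences of length n are counted by C_n. Since C_8 = 1430, the index is 8.

8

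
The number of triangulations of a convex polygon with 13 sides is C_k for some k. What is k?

The number of triangulations of a 13-gon is the Catalan number C_11 (index = sides − 2).

11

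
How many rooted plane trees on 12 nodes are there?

Rooted ordered (plane) trees on m nodes have m−1 edges and are counted by C_{m−1}; m = 12 gives C_11.
C_11 = 58786.

58786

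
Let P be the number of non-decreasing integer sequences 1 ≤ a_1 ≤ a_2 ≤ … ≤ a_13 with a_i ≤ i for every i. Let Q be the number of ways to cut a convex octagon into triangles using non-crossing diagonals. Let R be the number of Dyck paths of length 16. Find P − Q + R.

744198

Such sub-staircase sequences of length n are counted by C_n; here n = 13. So P = C_13 = 742900.
A convex 8-gon is triangulated into 6 triangles, and the number of such triangulations is the Catalan number C_{8−2} = C_6. So Q = C_6 = 132.
Dyck paths of semilength n (length 2n) are counted by C_n; here n = 8. So R = C_8 = 1430.
P − Q + R = 742900 − 132 + 1430 = 744198.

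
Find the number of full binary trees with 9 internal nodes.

4862

The number of full binary trees on 9 internal nodes is the Catalan number C_9.
C_9 = C(18,9)/10 = 48620/10 = 4862.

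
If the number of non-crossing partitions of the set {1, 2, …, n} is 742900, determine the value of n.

13

Non-crossing partitions of [n] are counted by C_n. Since C_13 = 742900, the index is 13.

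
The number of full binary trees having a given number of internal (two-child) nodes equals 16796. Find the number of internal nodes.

Full binary trees with n internal nodes are counted by C_n; 16796 = C_10.

10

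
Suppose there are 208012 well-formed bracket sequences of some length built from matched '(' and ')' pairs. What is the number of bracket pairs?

12

Balanced strings of n bracket-pairs are counted by C_n. The Catalan number equal to 208012 is C_12.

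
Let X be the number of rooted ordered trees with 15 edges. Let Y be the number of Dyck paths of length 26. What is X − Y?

A rooted plane tree with 15 edges has 16 nodes, and the count is C_15. So X = C_15 = 9694845.
Paths of 13 up- and 13 down-steps that never dip below the axis are Dyck paths; their count is C_13. So Y = C_13 = 742900.
X − Y = 9694845 − 742900 = 8951945.

8951945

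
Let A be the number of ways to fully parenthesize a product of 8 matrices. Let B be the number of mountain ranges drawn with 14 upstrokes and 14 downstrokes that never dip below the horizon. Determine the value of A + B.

Bracketing 8 factors into binary products is counted by C_{8−1} = C_7. So A = C_7 = 429.
A Dyck path with 14 up-steps and 14 down-steps has semilength 14, so there are C_14 of them. So B = C_14 = 2674440.
A + B = 429 + 2674440 = 2674869.

2674869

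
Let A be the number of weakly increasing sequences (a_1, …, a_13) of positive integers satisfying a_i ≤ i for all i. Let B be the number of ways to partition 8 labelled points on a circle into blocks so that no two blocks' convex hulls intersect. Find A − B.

Weakly increasing sequences with a_i ≤ i biject with Dyck paths of semilength 13, so there are C_13. So A = C_13 = 742900.
The non-crossing partitions of [8] form a lattice of size C_8. So B = C_8 = 1430.
A − B = 742900 − 1430 = 741470.

741470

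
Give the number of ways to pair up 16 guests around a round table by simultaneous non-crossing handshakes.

1430

With 16 = 2·8 people, non-crossing handshake pairings are non-crossing perfect matchings on a circle, counted by C_8.
C_8 = C(16,8)/9 = 12870/9 = 1430.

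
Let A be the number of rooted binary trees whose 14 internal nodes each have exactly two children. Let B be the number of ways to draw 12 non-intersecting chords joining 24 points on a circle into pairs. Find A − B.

The number of full binary trees on 14 internal nodes is the Catalan number C_14. So A = C_14 = 2674440.
Pairing 24 circle points by 12 non-crossing chords gives C_12 matchings. So B = C_12 = 208012.
A − B = 2674440 − 208012 = 2466428.

2466428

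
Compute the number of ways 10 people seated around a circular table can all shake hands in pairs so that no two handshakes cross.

42

With 10 = 2·5 people, non-crossing handshake pairings are non-crossing perfect matchings on a circle, counted by C_5.
C_5 = C_4 · 2(2·4+1)/(4+2) = 14 · 18/6 = 42.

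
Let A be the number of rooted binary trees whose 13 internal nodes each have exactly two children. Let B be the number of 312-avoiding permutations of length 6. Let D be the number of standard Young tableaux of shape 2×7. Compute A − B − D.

The number of full binary trees on 13 internal nodes is the Catalan number C_13. So A = C_13 = 742900.
For any fixed pattern of length 3, the pattern-avoiding permutations of [6] number C_6. So B = C_6 = 132.
By the hook-length formula (or a Dyck-path bijection), SYT of shape 2×7 number C_7. So D = C_7 = 429.
A − B − D = 742900 − 132 − 429 = 742339.

742339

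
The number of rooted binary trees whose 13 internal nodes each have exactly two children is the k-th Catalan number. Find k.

13

Full binary trees with n internal nodes are counted by C_n; here n = 13.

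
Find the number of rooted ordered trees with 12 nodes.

58786

Rooted ordered (plane) trees on m nodes have m−1 edges and are counted by C_{m−1}; m = 12 gives C_11.
C_11 = C(22,11)/12 = 705432/12 = 58786.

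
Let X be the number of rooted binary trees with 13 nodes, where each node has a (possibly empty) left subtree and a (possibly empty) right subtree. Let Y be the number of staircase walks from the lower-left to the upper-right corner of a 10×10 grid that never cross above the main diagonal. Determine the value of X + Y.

Rooted binary trees with 13 nodes (each child slot possibly empty) number C_13. So X = C_13 = 742900.
Monotone paths in an n×n grid that stay weakly below the diagonal are counted by C_n; here n = 10. So Y = C_10 = 16796.
X + Y = 742900 + 16796 = 759696.

759696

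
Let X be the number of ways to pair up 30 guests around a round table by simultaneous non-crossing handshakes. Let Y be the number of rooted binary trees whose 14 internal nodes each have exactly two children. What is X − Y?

7020405

Non-crossing handshake pairings of 2n people are counted by C_n; 30 people gives n = 15. So X = C_15 = 9694845.
Full binary trees with n internal nodes are counted by C_n; here n = 14. So Y = C_14 = 2674440.
X − Y = 9694845 − 2674440 = 7020405.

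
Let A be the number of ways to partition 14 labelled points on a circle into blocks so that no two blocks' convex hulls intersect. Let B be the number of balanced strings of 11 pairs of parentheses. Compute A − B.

2615654

The non-crossing partitions of [14] form a lattice of size C_14. So A = C_14 = 2674440.
With 11 pairs the number of balanced bracket strings is the Catalan number C_11. So B = C_11 = 58786.
A − B = 2674440 − 58786 = 2615654.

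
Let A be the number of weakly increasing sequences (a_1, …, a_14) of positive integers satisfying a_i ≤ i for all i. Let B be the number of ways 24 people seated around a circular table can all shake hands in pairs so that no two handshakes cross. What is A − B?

2466428

Such sub-staircase sequences of length n are counted by C_n; here n = 14. So A = C_14 = 2674440.
With 24 = 2·12 people, non-crossing handshake pairings are non-crossing perfect matchings on a circle, counted by C_12. So B = C_12 = 208012.
A − B = 2674440 − 208012 = 2466428.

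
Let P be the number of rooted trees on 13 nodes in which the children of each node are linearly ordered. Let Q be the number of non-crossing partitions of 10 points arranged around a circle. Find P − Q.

191216

A rooted plane tree on 13 nodes has 12 edges, and such trees are counted by C_12. So P = C_12 = 208012.
Non-crossing partitions of an n-element set are counted by C_n; here n = 10. So Q = C_10 = 16796.
P − Q = 208012 − 16796 = 191216.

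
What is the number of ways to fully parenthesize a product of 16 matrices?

Ways to associate a product of 16 factors correspond to binary trees on 16 leaves, so the count is C_15.
C_15 = C(30,15)/16 = 155117520/16 = 9694845.

9694845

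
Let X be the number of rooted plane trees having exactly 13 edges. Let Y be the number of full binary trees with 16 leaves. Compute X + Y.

Rooted ordered trees with n edges are counted by C_n; here n = 13. So X = C_13 = 742900.
A full binary tree with L leaves has L−1 internal nodes and is counted by C_{L−1}; L = 16 gives C_15. So Y = C_15 = 9694845.
X + Y = 742900 + 9694845 = 10437745.

10437745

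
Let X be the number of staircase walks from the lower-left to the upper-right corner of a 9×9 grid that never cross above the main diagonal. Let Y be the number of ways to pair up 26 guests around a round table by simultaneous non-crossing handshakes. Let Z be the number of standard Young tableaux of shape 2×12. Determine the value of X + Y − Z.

539750

Monotone paths in an n×n grid that stay weakly below the diagonal are counted by C_n; here n = 9. So X = C_9 = 4862.
With 26 = 2·13 people, non-crossing handshake pairings are non-crossing perfect matchings on a circle, counted by C_13. So Y = C_13 = 742900.
By the hook-length formula (or a Dyck-path bijection), SYT of shape 2×12 number C_12. So Z = C_12 = 208012.
X + Y − Z = 4862 + 742900 − 208012 = 539750.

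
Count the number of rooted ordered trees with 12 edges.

Rooted ordered trees with n edges are counted by C_n; here n = 12.
C_12 = 208012.

208012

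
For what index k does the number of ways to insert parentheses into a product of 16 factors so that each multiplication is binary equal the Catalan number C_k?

15

Ways to associate a product of 16 factors correspond to binary trees on 16 leaves, so the count is C_15.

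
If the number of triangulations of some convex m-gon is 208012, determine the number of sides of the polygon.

Triangulations of a convex m-gon are counted by C_{m−2}; 208012 = C_12.
So m − 2 = 12, giving m = 14 sides.

14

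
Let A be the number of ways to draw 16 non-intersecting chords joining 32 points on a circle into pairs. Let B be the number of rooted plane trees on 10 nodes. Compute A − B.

Pairing 32 circle points by 16 non-crossing chords gives C_16 matchings. So A = C_16 = 35357670.
Rooted ordered (plane) trees on m nodes have m−1 edges and are counted by C_{m−1}; m = 10 gives C_9. So B = C_9 = 4862.
A − B = 35357670 − 4862 = 35352808.

35352808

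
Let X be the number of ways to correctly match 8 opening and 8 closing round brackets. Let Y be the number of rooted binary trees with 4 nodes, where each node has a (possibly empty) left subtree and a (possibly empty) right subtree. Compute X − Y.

A balanced arrangement of 8 bracket pairs is a Dyck word of semilength 8, so the count is C_8. So X = C_8 = 1430.
Rooted binary trees with 4 nodes (each child slot possibly empty) number C_4. So Y = C_4 = 14.
X − Y = 1430 − 14 = 1416.

1416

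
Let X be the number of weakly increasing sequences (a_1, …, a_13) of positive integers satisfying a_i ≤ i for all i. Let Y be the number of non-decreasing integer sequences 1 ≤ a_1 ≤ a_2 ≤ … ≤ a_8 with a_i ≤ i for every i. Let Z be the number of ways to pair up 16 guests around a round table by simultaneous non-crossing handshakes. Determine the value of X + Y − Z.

Such sub-staircase sequences of length n are counted by C_n; here n = 13. So X = C_13 = 742900.
Weakly increasing sequences with a_i ≤ i biject with Dyck paths of semilength 8, so there are C_8. So Y = C_8 = 1430.
With 16 = 2·8 people, non-crossing handshake pairings are non-crossing perfect matchings on a circle, counted by C_8. So Z = C_8 = 1430.
X + Y − Z = 742900 + 1430 − 1430 = 742900.

742900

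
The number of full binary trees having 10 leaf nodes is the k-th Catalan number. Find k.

Full binary trees with 10 leaves have 10−1 = 9 internal nodes, so there are C_9 of them.

9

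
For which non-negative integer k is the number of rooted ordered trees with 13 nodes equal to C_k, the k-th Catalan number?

12

Rooted ordered (plane) trees on m nodes have m−1 edges and are counted by C_{m−1}; m = 13 gives C_12.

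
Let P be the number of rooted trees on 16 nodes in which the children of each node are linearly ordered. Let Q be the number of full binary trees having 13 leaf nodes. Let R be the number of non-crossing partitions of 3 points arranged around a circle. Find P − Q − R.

9486828

A rooted plane tree on 16 nodes has 15 edges, and such trees are counted by C_15. So P = C_15 = 9694845.
A full binary tree with L leaves has L−1 internal nodes and is counted by C_{L−1}; L = 13 gives C_12. So Q = C_12 = 208012.
The non-crossing partitions of [3] form a lattice of size C_3. So R = C_3 = 5.
P − Q − R = 9694845 − 208012 − 5 = 9486828.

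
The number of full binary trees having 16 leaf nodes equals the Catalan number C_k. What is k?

15

Full binary trees with 16 leaves have 16−1 = 15 internal nodes, so there are C_15 of them.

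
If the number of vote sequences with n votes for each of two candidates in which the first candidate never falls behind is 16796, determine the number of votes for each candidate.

Such ballot sequences with n votes each are counted by C_n. The Catalan number equal to 16796 is C_10.

10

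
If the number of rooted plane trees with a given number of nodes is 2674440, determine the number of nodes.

Rooted ordered trees on m nodes are counted by C_{m−1}; 2674440 = C_14.
So the index is 14, and the number of nodes is 14 + 1 = 15.

15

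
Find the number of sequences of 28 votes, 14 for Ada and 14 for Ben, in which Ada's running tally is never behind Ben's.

Reading a vote for the leader as '(' and for the other as ')' turns such a sequence into a balanced string of 14 pairs, so the count is C_14.
C_14 = 2674440.

2674440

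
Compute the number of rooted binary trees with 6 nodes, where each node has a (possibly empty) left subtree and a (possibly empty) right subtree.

There are C_n binary search tree shapes on n keys; with n = 6 that is C_6.
C_6 = C(12,6)/7 = 924/7 = 132.

132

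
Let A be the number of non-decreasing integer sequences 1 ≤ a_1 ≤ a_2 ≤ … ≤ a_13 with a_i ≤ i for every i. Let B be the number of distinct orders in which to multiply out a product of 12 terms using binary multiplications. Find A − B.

684114

Such sub-staircase sequences of length n are counted by C_n; here n = 13. So A = C_13 = 742900.
Ways to associate a product of 12 factors correspond to binary trees on 12 leaves, so the count is C_11. So B = C_11 = 58786.
A − B = 742900 − 58786 = 684114.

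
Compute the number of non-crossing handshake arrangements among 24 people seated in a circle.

208012

With 24 = 2·12 people, non-crossing handshake pairings are non-crossing perfect matchings on a circle, counted by C_12.
C_12 = C(24,12)/13 = 2704156/13 = 208012.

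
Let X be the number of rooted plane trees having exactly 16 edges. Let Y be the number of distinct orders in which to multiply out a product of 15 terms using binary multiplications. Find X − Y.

A rooted plane tree with 16 edges has 17 nodes, and the count is C_16. So X = C_16 = 35357670.
Parenthesizations of m factors correspond to full binary trees with m leaves, counted by C_{m−1}; m = 15 gives C_14. So Y = C_14 = 2674440.
X − Y = 35357670 − 2674440 = 32683230.

32683230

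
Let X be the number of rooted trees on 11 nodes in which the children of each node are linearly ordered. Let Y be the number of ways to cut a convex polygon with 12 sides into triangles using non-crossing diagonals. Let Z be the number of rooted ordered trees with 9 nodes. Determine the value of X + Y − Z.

A rooted plane tree on 11 nodes has 10 edges, and such trees are counted by C_10. So X = C_10 = 16796.
The number of triangulations of a 12-gon is the Catalan number C_10 (index = sides − 2). So Y = C_10 = 16796.
Rooted ordered (plane) trees on m nodes have m−1 edges and are counted by C_{m−1}; m = 9 gives C_8. So Z = C_8 = 1430.
X + Y − Z = 16796 + 16796 − 1430 = 32162.

32162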